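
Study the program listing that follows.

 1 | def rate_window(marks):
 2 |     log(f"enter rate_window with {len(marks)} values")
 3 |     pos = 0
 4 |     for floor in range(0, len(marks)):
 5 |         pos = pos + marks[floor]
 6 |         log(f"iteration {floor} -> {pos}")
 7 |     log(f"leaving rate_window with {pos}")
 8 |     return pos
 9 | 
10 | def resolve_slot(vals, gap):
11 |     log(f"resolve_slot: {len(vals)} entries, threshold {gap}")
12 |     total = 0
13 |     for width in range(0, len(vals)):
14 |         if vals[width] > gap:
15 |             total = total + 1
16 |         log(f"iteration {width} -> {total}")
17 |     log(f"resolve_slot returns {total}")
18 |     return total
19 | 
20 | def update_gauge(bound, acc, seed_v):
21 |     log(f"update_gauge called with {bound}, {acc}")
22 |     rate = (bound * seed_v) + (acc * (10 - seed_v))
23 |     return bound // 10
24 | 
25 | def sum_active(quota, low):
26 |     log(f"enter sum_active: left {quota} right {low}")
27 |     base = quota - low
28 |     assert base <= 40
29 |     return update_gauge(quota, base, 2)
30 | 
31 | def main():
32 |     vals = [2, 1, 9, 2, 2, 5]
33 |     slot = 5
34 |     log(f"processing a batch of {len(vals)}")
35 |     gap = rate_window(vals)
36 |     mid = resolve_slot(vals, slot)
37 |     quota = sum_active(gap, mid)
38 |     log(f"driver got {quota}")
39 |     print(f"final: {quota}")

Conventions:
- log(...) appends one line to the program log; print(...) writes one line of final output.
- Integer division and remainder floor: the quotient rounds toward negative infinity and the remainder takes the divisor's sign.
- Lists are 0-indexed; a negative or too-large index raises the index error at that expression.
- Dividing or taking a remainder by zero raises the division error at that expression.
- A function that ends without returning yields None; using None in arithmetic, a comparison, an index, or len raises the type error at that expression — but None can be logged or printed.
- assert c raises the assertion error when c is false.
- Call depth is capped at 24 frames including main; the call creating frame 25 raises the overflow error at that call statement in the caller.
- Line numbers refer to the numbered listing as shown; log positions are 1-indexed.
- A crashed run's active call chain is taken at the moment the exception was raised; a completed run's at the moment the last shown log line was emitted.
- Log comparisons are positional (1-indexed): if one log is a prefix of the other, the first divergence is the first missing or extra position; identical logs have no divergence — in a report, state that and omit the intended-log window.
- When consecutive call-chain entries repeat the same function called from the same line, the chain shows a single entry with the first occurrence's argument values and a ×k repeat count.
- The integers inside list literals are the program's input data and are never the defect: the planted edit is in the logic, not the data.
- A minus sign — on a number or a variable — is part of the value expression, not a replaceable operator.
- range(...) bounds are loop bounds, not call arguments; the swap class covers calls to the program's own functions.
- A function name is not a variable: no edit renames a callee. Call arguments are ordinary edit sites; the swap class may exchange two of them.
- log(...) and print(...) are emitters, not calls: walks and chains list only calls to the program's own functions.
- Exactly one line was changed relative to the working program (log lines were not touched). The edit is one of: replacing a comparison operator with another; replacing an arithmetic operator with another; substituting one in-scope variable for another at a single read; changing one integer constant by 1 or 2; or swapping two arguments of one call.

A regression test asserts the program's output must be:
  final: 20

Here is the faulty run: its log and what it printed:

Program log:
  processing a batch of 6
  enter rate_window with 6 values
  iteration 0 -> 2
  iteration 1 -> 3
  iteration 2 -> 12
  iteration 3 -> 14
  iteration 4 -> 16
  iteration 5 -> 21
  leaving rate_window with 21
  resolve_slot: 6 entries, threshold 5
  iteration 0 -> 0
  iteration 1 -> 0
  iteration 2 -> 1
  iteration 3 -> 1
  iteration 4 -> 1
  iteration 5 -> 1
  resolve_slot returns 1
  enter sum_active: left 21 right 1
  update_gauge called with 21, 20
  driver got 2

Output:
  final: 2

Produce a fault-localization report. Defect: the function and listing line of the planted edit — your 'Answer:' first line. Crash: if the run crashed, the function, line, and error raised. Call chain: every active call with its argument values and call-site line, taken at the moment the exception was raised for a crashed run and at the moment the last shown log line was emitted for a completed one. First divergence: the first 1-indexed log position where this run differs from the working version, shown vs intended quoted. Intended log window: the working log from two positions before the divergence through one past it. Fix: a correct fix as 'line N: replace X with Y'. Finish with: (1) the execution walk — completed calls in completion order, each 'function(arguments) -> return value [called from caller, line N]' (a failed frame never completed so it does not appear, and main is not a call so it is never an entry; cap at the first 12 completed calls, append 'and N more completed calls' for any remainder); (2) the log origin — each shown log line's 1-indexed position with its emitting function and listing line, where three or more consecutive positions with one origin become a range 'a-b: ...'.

Answer: the defect is in update_gauge at line 23.
Key fact: At log position 20 the runs split — shown 'driver got 2', but the working version logs 'driver got 20'.
Call chain: main.
First divergence: position 20 — shown 'driver got 2', intended 'driver got 20'.
Intended log window:
  18: enter sum_active: left 21 right 1
  19: update_gauge called with 21, 20
  20: driver got 20
Execution walk:
  rate_window([2, 1, 9, 2, 2, 5]) -> 21  [called from main, line 35]
  resolve_slot([2, 1, 9, 2, 2, 5], 5) -> 1  [called from main, line 36]
  update_gauge(21, 20, 2) -> 2  [called from sum_active, line 29]
  sum_active(21, 1) -> 2  [called from main, line 37]
Origin of each log line:
  1: emitted by main (line 34)
  2: emitted by rate_window (line 2)
  3-8: emitted by rate_window (line 6)
  9: emitted by rate_window (line 7)
  10: emitted by resolve_slot (line 11)
  11-16: emitted by resolve_slot (line 16)
  17: emitted by resolve_slot (line 17)
  18: emitted by sum_active (line 26)
  19: emitted by update_gauge (line 21)
  20: emitted by main (line 38)
A correct fix: line 23: replace `bound` with `rate`.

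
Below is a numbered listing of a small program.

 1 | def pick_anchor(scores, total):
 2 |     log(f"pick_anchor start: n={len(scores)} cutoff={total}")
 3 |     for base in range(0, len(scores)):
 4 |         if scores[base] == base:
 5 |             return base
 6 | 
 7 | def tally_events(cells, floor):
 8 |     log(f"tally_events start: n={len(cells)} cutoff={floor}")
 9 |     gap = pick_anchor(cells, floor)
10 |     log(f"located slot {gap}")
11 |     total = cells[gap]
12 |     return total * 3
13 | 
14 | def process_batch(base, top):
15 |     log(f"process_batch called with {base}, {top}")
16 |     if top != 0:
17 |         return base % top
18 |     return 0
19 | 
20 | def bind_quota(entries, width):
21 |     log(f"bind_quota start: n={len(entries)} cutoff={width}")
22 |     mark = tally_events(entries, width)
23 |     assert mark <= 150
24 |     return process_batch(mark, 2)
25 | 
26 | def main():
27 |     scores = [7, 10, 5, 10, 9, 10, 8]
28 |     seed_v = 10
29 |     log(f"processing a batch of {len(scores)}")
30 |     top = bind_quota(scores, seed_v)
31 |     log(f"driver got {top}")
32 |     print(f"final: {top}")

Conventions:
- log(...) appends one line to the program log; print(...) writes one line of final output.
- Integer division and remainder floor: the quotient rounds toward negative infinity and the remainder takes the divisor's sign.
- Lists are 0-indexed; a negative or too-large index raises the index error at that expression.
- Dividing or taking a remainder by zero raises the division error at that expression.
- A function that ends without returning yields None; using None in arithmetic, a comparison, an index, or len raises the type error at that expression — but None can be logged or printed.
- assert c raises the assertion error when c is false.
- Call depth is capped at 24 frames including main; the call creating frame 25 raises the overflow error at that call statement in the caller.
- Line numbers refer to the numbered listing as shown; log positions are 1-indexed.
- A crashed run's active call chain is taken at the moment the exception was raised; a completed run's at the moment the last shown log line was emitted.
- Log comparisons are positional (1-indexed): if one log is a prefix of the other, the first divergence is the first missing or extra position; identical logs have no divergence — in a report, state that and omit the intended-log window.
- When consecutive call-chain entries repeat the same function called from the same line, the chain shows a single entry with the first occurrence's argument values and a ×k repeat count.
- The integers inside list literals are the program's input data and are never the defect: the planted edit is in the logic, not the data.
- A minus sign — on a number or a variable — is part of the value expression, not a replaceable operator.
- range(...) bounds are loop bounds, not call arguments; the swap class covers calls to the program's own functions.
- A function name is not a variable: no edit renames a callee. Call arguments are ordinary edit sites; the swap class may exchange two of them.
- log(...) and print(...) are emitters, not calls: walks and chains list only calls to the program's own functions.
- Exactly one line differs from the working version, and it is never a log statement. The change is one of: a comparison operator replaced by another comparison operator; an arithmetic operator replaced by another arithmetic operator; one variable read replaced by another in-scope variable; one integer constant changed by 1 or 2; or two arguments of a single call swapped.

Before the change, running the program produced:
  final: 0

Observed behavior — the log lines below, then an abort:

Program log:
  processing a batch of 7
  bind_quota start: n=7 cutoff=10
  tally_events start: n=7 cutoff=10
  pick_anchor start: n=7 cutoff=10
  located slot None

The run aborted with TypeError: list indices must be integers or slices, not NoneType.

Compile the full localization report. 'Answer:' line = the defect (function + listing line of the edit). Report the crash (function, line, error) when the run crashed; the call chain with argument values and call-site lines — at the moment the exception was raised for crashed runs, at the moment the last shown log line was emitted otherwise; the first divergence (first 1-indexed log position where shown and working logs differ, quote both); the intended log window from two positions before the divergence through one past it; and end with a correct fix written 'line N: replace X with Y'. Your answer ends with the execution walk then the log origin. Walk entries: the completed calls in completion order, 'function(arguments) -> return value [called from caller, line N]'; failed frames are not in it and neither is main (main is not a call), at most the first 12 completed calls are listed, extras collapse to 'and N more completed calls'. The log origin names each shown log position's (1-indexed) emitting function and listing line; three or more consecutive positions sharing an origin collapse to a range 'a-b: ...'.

Answer: the defect is in pick_anchor at line 4.
Key fact: The earliest visible damage is log position 5 — 'located slot None' rather than the intended 'located slot 1'.
Crash: tally_events, line 11, TypeError.
Call chain: main -> bind_quota([7, 10, 5, 10, 9, 10, 8], 10) (called at line 30) -> tally_events([7, 10, 5, 10, 9, 10, 8], 10) (called at line 22).
First divergence: position 5 — the shown line 'located slot None' should read 'located slot 1'.
Intended log window:
  3: tally_events start: n=7 cutoff=10
  4: pick_anchor start: n=7 cutoff=10
  5: located slot 1
  6: process_batch called with 30, 2
Execution walk:
  pick_anchor([7, 10, 5, 10, 9, 10, 8], 10) -> None  [called from tally_events, line 9]
Log origins:
  1: from main, line 29
  2: from bind_quota, line 21
  3: from tally_events, line 8
  4: from pick_anchor, line 2
  5: from tally_events, line 10
A correct fix: line 4: replace `scores[base] == base` with `scores[base] == total`.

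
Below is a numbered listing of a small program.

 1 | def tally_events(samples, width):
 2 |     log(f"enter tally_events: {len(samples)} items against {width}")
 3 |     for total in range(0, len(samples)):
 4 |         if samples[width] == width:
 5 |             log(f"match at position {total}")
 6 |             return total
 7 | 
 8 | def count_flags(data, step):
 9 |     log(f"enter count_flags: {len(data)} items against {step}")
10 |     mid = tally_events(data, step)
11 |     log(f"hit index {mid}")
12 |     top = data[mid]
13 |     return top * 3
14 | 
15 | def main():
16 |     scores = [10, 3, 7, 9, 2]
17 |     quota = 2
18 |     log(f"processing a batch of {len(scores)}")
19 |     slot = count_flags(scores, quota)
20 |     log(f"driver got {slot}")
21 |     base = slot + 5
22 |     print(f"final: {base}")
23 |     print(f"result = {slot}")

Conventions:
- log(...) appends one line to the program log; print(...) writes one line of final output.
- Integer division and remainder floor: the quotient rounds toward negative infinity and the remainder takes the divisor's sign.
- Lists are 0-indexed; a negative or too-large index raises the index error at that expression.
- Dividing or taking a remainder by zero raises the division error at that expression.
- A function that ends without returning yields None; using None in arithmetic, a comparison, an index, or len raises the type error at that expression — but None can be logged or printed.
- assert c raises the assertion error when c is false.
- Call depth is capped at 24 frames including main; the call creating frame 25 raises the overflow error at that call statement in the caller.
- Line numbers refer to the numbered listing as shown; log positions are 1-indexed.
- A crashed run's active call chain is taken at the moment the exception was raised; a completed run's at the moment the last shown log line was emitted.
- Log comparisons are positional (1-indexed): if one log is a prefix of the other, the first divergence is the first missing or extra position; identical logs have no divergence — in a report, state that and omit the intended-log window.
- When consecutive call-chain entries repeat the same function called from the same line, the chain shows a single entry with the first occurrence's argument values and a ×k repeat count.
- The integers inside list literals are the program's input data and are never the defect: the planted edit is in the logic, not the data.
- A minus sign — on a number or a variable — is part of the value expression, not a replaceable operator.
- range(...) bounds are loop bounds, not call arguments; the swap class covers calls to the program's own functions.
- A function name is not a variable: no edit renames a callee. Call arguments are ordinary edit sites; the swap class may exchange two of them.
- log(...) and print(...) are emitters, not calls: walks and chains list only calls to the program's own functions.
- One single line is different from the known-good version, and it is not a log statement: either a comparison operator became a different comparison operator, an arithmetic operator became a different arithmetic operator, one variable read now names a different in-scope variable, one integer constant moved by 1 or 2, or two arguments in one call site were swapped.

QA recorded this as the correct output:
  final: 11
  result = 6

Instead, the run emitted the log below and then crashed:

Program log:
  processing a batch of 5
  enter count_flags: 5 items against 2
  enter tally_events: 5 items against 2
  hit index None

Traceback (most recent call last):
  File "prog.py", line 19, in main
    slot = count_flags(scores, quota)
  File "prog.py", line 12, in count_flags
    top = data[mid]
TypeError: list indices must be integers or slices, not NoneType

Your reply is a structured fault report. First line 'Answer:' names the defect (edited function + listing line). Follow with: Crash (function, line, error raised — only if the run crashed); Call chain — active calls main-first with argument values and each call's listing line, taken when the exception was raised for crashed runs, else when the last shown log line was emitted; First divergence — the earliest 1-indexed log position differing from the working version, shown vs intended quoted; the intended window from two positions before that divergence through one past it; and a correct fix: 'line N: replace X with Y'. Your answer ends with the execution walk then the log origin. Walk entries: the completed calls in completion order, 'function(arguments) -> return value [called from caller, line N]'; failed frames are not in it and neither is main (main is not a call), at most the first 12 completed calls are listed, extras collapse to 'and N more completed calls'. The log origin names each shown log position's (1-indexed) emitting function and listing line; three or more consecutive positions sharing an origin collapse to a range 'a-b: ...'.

Answer: the defect is in tally_events at line 4.
Core observation: Position 4 is the first bad log line: 'hit index None' should read 'match at position 4'.
Crash: count_flags, line 12, TypeError.
Call chain: main -> count_flags([10, 3, 7, 9, 2], 2) (called at line 19).
First divergence: position 4; shown 'hit index None' vs intended 'match at position 4'.
Intended log window:
  2: enter count_flags: 5 items against 2
  3: enter tally_events: 5 items against 2
  4: match at position 4
  5: hit index 4
Execution walk:
  tally_events([10, 3, 7, 9, 2], 2) -> None  [called from count_flags, line 10]
Log origin:
  1 — main, line 18
  2 — count_flags, line 9
  3 — tally_events, line 2
  4 — count_flags, line 11
A correct fix: line 4: replace `samples[width]` with `samples[total]`.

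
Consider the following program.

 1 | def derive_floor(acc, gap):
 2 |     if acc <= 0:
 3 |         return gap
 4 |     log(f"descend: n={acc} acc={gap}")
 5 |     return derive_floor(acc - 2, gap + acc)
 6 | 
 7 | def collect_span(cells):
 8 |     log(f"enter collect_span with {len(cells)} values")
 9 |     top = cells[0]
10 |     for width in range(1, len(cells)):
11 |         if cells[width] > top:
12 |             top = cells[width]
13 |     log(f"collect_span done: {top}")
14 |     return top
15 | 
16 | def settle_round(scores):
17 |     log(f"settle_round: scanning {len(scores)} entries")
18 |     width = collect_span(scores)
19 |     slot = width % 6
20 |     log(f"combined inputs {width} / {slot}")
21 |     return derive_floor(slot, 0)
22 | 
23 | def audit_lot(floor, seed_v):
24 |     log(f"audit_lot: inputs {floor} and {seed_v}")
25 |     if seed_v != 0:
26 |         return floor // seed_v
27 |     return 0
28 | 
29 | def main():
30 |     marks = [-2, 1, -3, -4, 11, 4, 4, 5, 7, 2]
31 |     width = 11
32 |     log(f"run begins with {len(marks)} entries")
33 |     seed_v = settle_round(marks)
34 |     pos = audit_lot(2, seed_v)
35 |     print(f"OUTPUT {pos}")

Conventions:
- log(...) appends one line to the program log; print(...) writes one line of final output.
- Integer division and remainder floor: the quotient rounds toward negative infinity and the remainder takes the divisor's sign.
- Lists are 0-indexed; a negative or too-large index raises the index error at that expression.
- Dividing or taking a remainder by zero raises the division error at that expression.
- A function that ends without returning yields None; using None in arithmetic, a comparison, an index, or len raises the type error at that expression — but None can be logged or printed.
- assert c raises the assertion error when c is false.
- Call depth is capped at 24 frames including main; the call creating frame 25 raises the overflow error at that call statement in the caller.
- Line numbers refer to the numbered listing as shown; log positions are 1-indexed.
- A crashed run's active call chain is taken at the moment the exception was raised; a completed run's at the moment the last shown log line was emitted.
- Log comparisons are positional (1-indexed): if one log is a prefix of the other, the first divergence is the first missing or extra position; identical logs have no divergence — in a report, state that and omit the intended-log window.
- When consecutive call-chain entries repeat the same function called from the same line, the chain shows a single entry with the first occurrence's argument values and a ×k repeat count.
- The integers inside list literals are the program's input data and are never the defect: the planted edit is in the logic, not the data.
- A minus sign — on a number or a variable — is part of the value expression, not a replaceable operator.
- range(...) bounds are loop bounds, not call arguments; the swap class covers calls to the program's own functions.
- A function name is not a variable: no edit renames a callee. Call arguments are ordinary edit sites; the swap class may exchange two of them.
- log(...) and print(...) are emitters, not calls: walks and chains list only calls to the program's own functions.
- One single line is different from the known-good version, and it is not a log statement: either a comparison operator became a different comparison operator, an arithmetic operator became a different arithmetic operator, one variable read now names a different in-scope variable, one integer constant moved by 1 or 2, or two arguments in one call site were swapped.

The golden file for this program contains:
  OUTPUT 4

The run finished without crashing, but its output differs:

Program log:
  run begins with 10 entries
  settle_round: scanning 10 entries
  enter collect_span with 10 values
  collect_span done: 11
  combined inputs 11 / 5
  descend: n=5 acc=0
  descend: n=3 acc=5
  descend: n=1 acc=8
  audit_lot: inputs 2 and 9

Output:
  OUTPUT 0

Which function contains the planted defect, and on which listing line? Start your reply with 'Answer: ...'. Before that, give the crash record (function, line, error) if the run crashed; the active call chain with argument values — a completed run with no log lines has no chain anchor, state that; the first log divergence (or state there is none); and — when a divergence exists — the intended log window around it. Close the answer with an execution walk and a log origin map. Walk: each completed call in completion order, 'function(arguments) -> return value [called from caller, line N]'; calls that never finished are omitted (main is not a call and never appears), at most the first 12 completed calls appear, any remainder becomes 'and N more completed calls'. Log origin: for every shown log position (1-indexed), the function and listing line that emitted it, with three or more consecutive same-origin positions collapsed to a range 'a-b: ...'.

Answer: the defect is in main at line 34.
Key fact: Position 9 is the first bad log line: 'audit_lot: inputs 2 and 9' should read 'audit_lot: inputs 9 and 2'.
Call chain: main -> audit_lot(2, 9) (called at line 34).
First divergence: position 9 — shown 'audit_lot: inputs 2 and 9', intended 'audit_lot: inputs 9 and 2'.
Intended log window:
  7: descend: n=3 acc=5
  8: descend: n=1 acc=8
  9: audit_lot: inputs 9 and 2
Execution walk:
  collect_span([-2, 1, -3, -4, 11, 4, 4, 5, 7, 2]) -> 11  [called from settle_round, line 18]
  derive_floor(-1, 9) -> 9  [called from derive_floor, line 5]
  derive_floor(1, 8) -> 9  [called from derive_floor, line 5]
  derive_floor(3, 5) -> 9  [called from derive_floor, line 5]
  derive_floor(5, 0) -> 9  [called from settle_round, line 21]
  settle_round([-2, 1, -3, -4, 11, 4, 4, 5, 7, 2]) -> 9  [called from main, line 33]
  audit_lot(2, 9) -> 0  [called from main, line 34]
Origin of each log line:
  1 — main, line 32
  2 — settle_round, line 17
  3 — collect_span, line 8
  4 — collect_span, line 13
  5 — settle_round, line 20
  6-8 — derive_floor, line 4
  9 — audit_lot, line 24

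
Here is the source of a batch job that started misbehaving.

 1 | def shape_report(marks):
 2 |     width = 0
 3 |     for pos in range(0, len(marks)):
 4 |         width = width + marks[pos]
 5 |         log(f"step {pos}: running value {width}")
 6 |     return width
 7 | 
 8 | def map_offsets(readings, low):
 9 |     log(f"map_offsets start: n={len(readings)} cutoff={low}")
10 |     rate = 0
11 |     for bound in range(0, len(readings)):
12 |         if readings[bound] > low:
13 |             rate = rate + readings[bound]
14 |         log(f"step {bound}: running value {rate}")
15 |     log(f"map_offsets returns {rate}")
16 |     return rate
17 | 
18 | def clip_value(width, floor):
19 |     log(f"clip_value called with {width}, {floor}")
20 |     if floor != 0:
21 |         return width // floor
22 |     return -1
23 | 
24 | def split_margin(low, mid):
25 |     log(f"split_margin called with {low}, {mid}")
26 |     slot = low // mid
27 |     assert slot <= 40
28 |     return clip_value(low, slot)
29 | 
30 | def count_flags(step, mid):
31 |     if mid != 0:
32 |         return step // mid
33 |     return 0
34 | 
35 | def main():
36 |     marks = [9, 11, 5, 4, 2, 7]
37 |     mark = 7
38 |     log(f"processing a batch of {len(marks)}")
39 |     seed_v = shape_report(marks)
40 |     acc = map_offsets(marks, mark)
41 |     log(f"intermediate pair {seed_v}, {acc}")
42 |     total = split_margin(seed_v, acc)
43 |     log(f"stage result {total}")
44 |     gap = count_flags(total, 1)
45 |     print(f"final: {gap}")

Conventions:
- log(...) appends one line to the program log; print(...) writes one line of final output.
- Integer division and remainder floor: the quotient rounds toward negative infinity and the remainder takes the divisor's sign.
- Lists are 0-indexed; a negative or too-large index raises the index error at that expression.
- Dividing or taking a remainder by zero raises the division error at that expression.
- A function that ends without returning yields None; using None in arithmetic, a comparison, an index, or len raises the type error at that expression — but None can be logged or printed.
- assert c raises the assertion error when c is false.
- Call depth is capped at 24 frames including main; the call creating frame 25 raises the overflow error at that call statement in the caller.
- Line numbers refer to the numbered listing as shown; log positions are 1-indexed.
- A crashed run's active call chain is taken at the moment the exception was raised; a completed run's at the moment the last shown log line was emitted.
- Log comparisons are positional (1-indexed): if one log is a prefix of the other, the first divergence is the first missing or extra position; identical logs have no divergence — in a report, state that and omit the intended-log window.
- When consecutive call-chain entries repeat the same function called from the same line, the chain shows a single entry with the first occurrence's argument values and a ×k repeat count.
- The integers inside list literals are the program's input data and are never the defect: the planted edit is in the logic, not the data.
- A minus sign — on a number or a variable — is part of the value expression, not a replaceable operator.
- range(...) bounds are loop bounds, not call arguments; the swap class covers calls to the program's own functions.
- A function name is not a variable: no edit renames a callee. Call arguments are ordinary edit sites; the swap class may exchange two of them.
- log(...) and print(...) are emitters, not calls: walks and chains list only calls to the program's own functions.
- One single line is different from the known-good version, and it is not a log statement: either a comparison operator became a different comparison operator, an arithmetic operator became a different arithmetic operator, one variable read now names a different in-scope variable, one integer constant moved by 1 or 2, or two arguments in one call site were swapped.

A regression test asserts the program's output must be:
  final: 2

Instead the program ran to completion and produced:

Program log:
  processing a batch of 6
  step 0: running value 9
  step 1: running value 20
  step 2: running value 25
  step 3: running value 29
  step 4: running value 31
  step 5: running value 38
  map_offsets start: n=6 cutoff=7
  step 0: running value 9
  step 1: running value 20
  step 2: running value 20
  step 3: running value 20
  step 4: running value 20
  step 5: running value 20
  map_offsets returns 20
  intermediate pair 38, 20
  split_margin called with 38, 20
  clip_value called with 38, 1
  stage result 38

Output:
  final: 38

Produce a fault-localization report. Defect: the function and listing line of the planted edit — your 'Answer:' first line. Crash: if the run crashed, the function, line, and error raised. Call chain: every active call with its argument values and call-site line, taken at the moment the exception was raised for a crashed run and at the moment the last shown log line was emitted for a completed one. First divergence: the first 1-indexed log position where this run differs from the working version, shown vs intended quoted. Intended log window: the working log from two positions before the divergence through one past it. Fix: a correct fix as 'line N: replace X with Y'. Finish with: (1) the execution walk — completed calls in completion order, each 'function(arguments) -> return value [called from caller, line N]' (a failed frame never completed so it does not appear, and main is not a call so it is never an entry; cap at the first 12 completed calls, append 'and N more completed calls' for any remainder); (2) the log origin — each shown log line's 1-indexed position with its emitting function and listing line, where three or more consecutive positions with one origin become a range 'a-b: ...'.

Answer: the defect is in split_margin at line 26.
Key observation: The log first diverges at position 18: the faulty run prints 'clip_value called with 38, 1' where the working version prints 'clip_value called with 38, 18'.
Call chain: main.
First divergence: position 18 — shown 'clip_value called with 38, 1', intended 'clip_value called with 38, 18'.
Intended log window:
  16: intermediate pair 38, 20
  17: split_margin called with 38, 20
  18: clip_value called with 38, 18
  19: stage result 2
Execution walk:
  shape_report([9, 11, 5, 4, 2, 7]) -> 38  [called from main, line 39]
  map_offsets([9, 11, 5, 4, 2, 7], 7) -> 20  [called from main, line 40]
  clip_value(38, 1) -> 38  [called from split_margin, line 28]
  split_margin(38, 20) -> 38  [called from main, line 42]
  count_flags(38, 1) -> 38  [called from main, line 44]
Log line origins:
  1: logged in main at line 38
  2-7: logged in shape_report at line 5
  8: logged in map_offsets at line 9
  9-14: logged in map_offsets at line 14
  15: logged in map_offsets at line 15
  16: logged in main at line 41
  17: logged in split_margin at line 25
  18: logged in clip_value at line 19
  19: logged in main at line 43
A correct fix: line 26: replace `//` with `-`.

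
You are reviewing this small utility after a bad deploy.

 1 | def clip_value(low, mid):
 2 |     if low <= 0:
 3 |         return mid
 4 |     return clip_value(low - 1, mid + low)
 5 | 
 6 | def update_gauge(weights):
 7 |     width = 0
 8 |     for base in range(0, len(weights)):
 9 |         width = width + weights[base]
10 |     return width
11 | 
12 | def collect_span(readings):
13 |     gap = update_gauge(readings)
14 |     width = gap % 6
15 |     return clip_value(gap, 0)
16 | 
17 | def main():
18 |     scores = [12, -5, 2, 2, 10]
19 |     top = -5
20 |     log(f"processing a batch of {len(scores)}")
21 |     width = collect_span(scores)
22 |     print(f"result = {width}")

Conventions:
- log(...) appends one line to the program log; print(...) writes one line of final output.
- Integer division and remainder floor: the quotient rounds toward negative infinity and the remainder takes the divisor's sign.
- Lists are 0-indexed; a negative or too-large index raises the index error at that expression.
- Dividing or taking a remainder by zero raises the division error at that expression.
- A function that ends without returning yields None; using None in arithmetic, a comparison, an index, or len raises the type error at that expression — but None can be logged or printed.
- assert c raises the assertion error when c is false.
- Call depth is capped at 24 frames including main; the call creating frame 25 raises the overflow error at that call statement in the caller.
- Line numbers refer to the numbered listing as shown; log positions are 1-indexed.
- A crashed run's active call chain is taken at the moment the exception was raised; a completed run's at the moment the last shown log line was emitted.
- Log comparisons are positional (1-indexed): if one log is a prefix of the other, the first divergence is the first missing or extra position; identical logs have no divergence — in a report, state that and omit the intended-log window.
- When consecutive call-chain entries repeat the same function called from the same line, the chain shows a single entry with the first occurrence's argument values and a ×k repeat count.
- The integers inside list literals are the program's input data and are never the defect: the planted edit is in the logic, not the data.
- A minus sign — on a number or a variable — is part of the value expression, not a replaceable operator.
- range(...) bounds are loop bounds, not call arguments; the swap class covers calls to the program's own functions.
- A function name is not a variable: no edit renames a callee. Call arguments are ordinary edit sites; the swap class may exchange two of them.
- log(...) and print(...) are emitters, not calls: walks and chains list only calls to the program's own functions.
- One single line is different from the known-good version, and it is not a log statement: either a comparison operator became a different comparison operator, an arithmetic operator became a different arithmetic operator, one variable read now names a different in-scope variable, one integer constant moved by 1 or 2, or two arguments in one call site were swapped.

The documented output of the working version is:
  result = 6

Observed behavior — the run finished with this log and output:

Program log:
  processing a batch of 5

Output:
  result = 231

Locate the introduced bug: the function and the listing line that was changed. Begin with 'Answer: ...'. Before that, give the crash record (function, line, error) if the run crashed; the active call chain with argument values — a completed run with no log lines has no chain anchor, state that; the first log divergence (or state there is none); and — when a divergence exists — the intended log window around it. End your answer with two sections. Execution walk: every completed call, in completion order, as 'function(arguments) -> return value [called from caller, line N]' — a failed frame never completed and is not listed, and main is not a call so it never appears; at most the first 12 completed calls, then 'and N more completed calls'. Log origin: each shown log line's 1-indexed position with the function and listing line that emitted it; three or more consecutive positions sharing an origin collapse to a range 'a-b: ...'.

Answer: the defect is in collect_span at line 15.
The tell: Log streams are identical — the defect surfaces only in the printed output.
Call chain: main.
First divergence: none — the logs agree in full.
Execution walk:
  update_gauge([12, -5, 2, 2, 10]) -> 21  [called from collect_span, line 13]
  clip_value(0, 231) -> 231  [called from clip_value, line 4]
  clip_value(1, 230) -> 231  [called from clip_value, line 4]
  clip_value(2, 228) -> 231  [called from clip_value, line 4]
  clip_value(3, 225) -> 231  [called from clip_value, line 4]
  clip_value(4, 221) -> 231  [called from clip_value, line 4]
  clip_value(5, 216) -> 231  [called from clip_value, line 4]
  clip_value(6, 210) -> 231  [called from clip_value, line 4]
  clip_value(7, 203) -> 231  [called from clip_value, line 4]
  clip_value(8, 195) -> 231  [called from clip_value, line 4]
  clip_value(9, 186) -> 231  [called from clip_value, line 4]
  clip_value(10, 176) -> 231  [called from clip_value, line 4]
  ... and 12 more completed calls
Log line origins:
  1: from main, line 20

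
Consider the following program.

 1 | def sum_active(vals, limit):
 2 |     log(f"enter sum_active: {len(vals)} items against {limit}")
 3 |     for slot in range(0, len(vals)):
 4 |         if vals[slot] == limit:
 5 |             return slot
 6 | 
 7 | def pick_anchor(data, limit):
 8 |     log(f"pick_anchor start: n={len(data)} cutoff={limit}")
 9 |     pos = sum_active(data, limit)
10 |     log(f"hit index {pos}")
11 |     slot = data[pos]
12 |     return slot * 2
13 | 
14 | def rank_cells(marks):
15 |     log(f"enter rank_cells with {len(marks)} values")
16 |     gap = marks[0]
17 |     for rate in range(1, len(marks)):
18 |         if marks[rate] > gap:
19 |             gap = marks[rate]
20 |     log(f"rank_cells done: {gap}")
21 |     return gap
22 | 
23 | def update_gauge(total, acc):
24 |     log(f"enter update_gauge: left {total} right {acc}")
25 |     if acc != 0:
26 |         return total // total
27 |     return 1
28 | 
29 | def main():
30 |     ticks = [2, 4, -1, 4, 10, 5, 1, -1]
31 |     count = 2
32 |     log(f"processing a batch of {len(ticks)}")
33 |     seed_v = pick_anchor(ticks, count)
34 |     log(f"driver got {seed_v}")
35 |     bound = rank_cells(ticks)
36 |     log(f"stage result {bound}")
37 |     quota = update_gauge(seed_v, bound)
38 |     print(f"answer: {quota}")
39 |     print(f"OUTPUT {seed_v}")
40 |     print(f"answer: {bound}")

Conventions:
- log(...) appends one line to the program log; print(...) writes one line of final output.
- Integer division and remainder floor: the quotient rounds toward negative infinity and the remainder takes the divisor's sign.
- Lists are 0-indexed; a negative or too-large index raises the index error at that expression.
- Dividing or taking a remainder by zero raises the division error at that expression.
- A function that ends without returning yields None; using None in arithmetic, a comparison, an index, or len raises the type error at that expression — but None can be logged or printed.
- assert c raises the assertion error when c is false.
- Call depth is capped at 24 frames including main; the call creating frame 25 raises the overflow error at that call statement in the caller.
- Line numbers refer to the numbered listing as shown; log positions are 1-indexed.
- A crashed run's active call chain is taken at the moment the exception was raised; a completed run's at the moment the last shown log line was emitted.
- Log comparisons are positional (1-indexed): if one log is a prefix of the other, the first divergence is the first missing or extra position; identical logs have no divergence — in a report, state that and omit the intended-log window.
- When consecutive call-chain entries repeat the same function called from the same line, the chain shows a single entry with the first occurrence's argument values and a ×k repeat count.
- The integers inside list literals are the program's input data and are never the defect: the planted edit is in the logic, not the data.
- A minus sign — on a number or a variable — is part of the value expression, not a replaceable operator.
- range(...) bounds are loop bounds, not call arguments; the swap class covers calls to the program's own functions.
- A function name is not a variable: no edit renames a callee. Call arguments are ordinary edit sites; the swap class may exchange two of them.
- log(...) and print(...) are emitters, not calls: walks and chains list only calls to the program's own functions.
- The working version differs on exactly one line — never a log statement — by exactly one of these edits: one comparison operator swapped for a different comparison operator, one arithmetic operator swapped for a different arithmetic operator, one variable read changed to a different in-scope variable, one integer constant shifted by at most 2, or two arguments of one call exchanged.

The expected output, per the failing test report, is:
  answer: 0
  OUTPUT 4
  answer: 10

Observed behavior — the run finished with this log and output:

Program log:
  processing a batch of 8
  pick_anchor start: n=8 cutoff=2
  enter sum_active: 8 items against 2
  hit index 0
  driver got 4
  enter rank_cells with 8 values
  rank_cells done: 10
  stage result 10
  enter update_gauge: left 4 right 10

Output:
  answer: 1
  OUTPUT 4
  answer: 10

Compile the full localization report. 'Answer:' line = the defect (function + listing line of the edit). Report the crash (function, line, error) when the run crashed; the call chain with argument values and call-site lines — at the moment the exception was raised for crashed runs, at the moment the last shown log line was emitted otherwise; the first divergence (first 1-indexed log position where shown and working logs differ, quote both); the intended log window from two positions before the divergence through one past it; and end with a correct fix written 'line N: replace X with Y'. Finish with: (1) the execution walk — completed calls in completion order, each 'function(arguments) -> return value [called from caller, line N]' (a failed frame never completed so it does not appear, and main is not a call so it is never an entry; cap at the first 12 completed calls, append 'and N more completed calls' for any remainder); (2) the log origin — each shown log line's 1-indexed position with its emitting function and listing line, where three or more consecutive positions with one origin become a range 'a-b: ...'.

Answer: the defect is in update_gauge at line 26.
Key observation: Nothing in the log betrays the bug — only the output does.
Call chain: main -> update_gauge(4, 10) (called at line 37).
First divergence: none (the log streams are identical).
Execution walk:
  sum_active([2, 4, -1, 4, 10, 5, 1, -1], 2) -> 0  [called from pick_anchor, line 9]
  pick_anchor([2, 4, -1, 4, 10, 5, 1, -1], 2) -> 4  [called from main, line 33]
  rank_cells([2, 4, -1, 4, 10, 5, 1, -1]) -> 10  [called from main, line 35]
  update_gauge(4, 10) -> 1  [called from main, line 37]
Log line origins:
  1: emitted by main (line 32)
  2: emitted by pick_anchor (line 8)
  3: emitted by sum_active (line 2)
  4: emitted by pick_anchor (line 10)
  5: emitted by main (line 34)
  6: emitted by rank_cells (line 15)
  7: emitted by rank_cells (line 20)
  8: emitted by main (line 36)
  9: emitted by update_gauge (line 24)
A correct fix: line 26: replace `total // total` with `total // acc`.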